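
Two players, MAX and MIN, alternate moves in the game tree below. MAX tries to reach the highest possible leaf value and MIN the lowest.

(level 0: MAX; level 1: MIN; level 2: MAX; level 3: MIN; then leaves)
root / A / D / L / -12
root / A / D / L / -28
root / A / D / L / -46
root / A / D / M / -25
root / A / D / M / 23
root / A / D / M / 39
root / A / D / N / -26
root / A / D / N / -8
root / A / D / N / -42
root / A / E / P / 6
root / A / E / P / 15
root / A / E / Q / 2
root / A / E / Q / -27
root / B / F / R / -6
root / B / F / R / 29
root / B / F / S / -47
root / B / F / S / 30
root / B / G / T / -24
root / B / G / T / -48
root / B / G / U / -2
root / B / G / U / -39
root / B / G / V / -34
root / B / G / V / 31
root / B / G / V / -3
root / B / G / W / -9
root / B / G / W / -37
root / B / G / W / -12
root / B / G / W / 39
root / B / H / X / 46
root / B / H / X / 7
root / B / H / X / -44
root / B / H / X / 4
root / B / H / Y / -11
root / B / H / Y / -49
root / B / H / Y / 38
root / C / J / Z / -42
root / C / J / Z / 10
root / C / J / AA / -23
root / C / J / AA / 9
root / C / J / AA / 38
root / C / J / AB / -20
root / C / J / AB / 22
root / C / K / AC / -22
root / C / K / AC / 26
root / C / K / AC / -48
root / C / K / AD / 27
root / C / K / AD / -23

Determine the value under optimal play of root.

L (MIN): min(-12, -28, -46) = -46
M (MIN): min(-25, 23, 39) = -25
N (MIN): min(-26, -8, -42) = -42
D (MAX): max(-46, -25, -42) = -25
P (MIN): min(6, 15) = 6
Q (MIN): min(2, -27) = -27
E (MAX): max(6, -27) = 6
A (MIN): min(-25, 6) = -25
R (MIN): min(-6, 29) = -6
S (MIN): min(-47, 30) = -47
F (MAX): max(-6, -47) = -6
T (MIN): min(-24, -48) = -48
U (MIN): min(-2, -39) = -39
V (MIN): min(-34, 31, -3) = -34
W (MIN): min(-9, -37, -12, 39) = -37
G (MAX): max(-48, -39, -34, -37) = -34
X (MIN): min(46, 7, -44, 4) = -44
Y (MIN): min(-11, -49, 38) = -49
H (MAX): max(-44, -49) = -44
B (MIN): min(-6, -34, -44) = -44
Z (MIN): min(-42, 10) = -42
AA (MIN): min(-23, 9, 38) = -23
AB (MIN): min(-20, 22) = -20
J (MAX): max(-42, -23, -20) = -20
AC (MIN): min(-22, 26, -48) = -48
AD (MIN): min(27, -23) = -23
K (MAX): max(-48, -23) = -23
C (MIN): min(-20, -23) = -23
root (MAX): max(-25, -44, -23) = -23

-23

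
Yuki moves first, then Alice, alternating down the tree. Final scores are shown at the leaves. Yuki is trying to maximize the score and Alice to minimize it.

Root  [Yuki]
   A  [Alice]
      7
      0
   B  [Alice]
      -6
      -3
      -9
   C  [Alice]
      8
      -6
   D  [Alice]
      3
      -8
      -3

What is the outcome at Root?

0

A (Alice): min(7, 0) = 0
B (Alice): min(-6, -3, -9) = -9
C (Alice): min(8, -6) = -6
D (Alice): min(3, -8, -3) = -8
Root (Yuki): max(0, -9, -6, -8) = 0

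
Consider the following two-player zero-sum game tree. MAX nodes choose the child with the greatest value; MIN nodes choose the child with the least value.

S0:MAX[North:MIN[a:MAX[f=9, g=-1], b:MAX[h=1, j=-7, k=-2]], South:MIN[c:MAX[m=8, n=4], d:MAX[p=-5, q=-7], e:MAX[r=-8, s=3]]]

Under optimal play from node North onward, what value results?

a (MAX): max(9, -1) = 9
b (MAX): max(1, -7, -2) = 1
North (MIN): min(9, 1) = 1

1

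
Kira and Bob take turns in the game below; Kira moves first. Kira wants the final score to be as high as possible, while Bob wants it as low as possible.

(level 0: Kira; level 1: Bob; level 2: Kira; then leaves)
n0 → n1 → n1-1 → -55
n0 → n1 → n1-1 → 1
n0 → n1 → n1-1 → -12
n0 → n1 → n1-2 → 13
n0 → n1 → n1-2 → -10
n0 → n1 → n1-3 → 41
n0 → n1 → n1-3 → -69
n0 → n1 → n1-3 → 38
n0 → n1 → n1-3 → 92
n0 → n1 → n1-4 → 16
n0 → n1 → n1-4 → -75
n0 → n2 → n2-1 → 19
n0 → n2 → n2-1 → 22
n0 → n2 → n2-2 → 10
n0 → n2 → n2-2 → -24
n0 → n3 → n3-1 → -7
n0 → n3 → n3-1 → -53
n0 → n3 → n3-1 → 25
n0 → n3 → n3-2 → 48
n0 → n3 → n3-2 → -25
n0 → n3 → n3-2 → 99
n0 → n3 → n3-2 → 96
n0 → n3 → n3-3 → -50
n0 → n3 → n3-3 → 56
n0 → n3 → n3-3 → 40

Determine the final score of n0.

n1-1 (Kira): max(-55, 1, -12) = 1
n1-2 (Kira): max(13, -10) = 13
n1-3 (Kira): max(41, -69, 38, 92) = 92
n1-4 (Kira): max(16, -75) = 16
n1 (Bob): min(1, 13, 92, 16) = 1
n2-1 (Kira): max(19, 22) = 22
n2-2 (Kira): max(10, -24) = 10
n2 (Bob): min(22, 10) = 10
n3-1 (Kira): max(-7, -53, 25) = 25
n3-2 (Kira): max(48, -25, 99, 96) = 99
n3-3 (Kira): max(-50, 56, 40) = 56
n3 (Bob): min(25, 99, 56) = 25
n0 (Kira): max(1, 10, 25) = 25

25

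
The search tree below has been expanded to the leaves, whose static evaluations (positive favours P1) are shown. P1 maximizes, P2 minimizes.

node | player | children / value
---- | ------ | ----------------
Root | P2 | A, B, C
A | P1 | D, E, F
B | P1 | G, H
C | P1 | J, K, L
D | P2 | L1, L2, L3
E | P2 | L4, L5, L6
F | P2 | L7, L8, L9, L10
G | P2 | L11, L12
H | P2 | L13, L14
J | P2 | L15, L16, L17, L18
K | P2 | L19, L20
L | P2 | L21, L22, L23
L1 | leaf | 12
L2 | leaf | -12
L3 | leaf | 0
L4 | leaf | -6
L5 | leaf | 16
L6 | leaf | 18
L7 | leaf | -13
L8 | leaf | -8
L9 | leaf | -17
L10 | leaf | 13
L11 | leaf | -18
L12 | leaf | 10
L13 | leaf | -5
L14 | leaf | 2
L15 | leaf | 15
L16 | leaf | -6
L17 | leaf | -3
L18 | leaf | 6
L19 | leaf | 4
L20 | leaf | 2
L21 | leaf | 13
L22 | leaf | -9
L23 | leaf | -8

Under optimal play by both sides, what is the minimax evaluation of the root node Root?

-6

D (P2): min(12, -12, 0) = -12
E (P2): min(-6, 16, 18) = -6
F (P2): min(-13, -8, -17, 13) = -17
A (P1): max(-12, -6, -17) = -6
G (P2): min(-18, 10) = -18
H (P2): min(-5, 2) = -5
B (P1): max(-18, -5) = -5
J (P2): min(15, -6, -3, 6) = -6
K (P2): min(4, 2) = 2
L (P2): min(13, -9, -8) = -9
C (P1): max(-6, 2, -9) = 2
Root (P2): min(-6, -5, 2) = -6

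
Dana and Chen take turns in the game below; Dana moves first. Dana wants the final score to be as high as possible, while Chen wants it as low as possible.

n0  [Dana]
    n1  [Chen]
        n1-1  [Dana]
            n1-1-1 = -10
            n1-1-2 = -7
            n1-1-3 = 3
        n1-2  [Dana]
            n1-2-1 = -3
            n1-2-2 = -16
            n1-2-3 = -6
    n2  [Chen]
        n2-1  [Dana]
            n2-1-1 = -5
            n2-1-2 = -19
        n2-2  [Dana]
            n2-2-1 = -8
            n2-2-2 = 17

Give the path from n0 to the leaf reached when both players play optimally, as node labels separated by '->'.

n1-1 (Dana): max(-10, -7, 3) = 3
n1-2 (Dana): max(-3, -16, -6) = -3
n1 (Chen): min(3, -3) = -3
n2-1 (Dana): max(-5, -19) = -5
n2-2 (Dana): max(-8, 17) = 17
n2 (Chen): min(-5, 17) = -5
n0 (Dana): max(-3, -5) = -3
At n0, Dana picks n1 (highest: -3).
At n1, Chen picks n1-2 (lowest: -3).
At n1-2, Dana picks n1-2-1 (highest: -3).
Terminal value -3.

n0 -> n1 -> n1-2 -> n1-2-1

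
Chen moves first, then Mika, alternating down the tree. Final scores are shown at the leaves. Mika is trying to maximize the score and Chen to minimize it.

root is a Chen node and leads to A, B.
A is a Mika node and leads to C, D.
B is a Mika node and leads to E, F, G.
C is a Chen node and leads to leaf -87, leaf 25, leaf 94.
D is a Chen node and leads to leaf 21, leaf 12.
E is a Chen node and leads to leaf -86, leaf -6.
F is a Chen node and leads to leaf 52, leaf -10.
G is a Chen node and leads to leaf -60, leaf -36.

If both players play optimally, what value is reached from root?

-10

C (Chen): min(-87, 25, 94) = -87
D (Chen): min(21, 12) = 12
A (Mika): max(-87, 12) = 12
E (Chen): min(-86, -6) = -86
F (Chen): min(52, -10) = -10
G (Chen): min(-60, -36) = -60
B (Mika): max(-86, -10, -60) = -10
root (Chen): min(12, -10) = -10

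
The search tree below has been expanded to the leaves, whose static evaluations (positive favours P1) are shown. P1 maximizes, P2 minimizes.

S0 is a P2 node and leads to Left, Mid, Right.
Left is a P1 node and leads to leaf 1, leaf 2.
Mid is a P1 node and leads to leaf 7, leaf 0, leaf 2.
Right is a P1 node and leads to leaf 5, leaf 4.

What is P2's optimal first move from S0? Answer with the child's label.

Left (P1): max(1, 2) = 2
Mid (P1): max(7, 0, 2) = 7
Right (P1): max(5, 4) = 5
S0 (P2): min(2, 7, 5) = 2
P2 at S0 wants the lowest of {Left=2, Mid=7, Right=5}, so chooses Left.

Left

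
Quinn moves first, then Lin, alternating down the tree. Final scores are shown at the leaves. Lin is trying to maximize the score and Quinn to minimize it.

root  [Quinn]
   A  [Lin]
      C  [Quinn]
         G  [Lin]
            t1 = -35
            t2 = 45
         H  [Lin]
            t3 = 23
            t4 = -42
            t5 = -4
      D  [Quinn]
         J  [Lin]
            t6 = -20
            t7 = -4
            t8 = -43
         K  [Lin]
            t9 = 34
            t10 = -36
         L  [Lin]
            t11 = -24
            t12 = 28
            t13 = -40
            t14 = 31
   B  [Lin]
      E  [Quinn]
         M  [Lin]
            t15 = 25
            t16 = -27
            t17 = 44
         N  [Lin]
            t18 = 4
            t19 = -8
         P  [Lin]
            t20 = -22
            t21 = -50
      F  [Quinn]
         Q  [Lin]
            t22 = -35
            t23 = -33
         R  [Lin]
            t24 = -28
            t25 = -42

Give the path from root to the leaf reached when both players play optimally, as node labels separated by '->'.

G (Lin): max(-35, 45) = 45
H (Lin): max(23, -42, -4) = 23
C (Quinn): min(45, 23) = 23
J (Lin): max(-20, -4, -43) = -4
K (Lin): max(34, -36) = 34
L (Lin): max(-24, 28, -40, 31) = 31
D (Quinn): min(-4, 34, 31) = -4
A (Lin): max(23, -4) = 23
M (Lin): max(25, -27, 44) = 44
N (Lin): max(4, -8) = 4
P (Lin): max(-22, -50) = -22
E (Quinn): min(44, 4, -22) = -22
Q (Lin): max(-35, -33) = -33
R (Lin): max(-28, -42) = -28
F (Quinn): min(-33, -28) = -33
B (Lin): max(-22, -33) = -22
root (Quinn): min(23, -22) = -22
At root, Quinn picks B (lowest: -22).
At B, Lin picks E (highest: -22).
At E, Quinn picks P (lowest: -22).
At P, Lin picks t20 (highest: -22).
Terminal value -22.

root -> B -> E -> P -> t20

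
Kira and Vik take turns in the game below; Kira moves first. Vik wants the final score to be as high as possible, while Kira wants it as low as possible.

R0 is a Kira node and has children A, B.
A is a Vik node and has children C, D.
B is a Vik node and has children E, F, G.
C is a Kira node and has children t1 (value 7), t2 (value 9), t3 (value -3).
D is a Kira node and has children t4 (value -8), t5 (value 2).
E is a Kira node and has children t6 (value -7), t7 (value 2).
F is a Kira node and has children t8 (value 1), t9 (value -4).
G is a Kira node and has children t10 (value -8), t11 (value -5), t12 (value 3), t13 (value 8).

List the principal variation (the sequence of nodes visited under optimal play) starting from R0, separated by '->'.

R0 -> B -> F -> t9

C (Kira): min(7, 9, -3) = -3
D (Kira): min(-8, 2) = -8
A (Vik): max(-3, -8) = -3
E (Kira): min(-7, 2) = -7
F (Kira): min(1, -4) = -4
G (Kira): min(-8, -5, 3, 8) = -8
B (Vik): max(-7, -4, -8) = -4
R0 (Kira): min(-3, -4) = -4
At R0, Kira picks B (lowest: -4).
At B, Vik picks F (highest: -4).
At F, Kira picks t9 (lowest: -4).
Terminal value -4.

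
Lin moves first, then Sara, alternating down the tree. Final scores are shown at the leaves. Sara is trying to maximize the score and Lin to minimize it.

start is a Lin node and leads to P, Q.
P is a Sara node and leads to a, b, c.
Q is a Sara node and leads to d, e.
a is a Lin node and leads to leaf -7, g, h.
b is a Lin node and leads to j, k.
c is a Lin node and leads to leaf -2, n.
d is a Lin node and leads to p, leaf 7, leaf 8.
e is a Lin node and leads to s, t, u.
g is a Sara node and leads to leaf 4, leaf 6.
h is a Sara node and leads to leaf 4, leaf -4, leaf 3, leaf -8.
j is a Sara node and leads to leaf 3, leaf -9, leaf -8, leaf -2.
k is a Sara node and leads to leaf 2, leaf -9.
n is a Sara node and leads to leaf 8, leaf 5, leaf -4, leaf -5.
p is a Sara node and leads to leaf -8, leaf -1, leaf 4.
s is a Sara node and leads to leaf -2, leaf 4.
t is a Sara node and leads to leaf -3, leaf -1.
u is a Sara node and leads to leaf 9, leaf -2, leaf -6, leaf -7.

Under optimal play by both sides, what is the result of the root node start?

g (Sara): max(4, 6) = 6
h (Sara): max(4, -4, 3, -8) = 4
a (Lin): min(-7, 6, 4) = -7
j (Sara): max(3, -9, -8, -2) = 3
k (Sara): max(2, -9) = 2
b (Lin): min(3, 2) = 2
n (Sara): max(8, 5, -4, -5) = 8
c (Lin): min(-2, 8) = -2
P (Sara): max(-7, 2, -2) = 2
p (Sara): max(-8, -1, 4) = 4
d (Lin): min(4, 7, 8) = 4
s (Sara): max(-2, 4) = 4
t (Sara): max(-3, -1) = -1
u (Sara): max(9, -2, -6, -7) = 9
e (Lin): min(4, -1, 9) = -1
Q (Sara): max(4, -1) = 4
start (Lin): min(2, 4) = 2

2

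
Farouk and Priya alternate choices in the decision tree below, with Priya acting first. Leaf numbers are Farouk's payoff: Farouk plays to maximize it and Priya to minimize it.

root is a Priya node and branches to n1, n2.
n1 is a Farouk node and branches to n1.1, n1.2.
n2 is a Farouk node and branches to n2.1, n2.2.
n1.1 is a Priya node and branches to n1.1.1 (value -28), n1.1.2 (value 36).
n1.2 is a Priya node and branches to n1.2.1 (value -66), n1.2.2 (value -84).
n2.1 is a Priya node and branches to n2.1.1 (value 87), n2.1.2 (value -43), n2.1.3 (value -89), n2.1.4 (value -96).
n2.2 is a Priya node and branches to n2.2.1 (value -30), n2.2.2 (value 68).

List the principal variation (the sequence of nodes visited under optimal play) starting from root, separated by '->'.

root -> n2 -> n2.2 -> n2.2.1

n1.1 (Priya): min(-28, 36) = -28
n1.2 (Priya): min(-66, -84) = -84
n1 (Farouk): max(-28, -84) = -28
n2.1 (Priya): min(87, -43, -89, -96) = -96
n2.2 (Priya): min(-30, 68) = -30
n2 (Farouk): max(-96, -30) = -30
root (Priya): min(-28, -30) = -30
At root, Priya picks n2 (lowest: -30).
At n2, Farouk picks n2.2 (highest: -30).
At n2.2, Priya picks n2.2.1 (lowest: -30).
Terminal value -30.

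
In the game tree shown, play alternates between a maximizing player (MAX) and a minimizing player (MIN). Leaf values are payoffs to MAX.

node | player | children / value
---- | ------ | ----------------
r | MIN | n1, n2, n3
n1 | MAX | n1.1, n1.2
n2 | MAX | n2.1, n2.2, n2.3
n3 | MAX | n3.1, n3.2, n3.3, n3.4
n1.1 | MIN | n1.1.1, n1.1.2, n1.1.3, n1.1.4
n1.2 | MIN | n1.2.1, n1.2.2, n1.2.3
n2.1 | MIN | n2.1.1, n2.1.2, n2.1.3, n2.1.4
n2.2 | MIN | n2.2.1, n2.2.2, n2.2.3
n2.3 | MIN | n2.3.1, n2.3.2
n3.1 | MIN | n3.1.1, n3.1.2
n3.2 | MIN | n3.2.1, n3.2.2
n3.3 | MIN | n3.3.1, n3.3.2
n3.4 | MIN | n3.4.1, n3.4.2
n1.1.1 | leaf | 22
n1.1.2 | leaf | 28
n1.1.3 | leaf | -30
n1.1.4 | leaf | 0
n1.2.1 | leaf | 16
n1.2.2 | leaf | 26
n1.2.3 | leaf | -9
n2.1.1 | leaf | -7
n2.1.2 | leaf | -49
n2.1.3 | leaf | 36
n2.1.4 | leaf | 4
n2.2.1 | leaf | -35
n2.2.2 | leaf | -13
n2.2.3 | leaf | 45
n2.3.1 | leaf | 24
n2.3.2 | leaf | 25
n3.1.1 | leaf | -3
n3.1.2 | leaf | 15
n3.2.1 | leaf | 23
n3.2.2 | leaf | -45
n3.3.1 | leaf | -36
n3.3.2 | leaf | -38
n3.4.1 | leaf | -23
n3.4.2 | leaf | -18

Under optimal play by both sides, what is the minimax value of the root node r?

-9

n1.1 (MIN): min(22, 28, -30, 0) = -30
n1.2 (MIN): min(16, 26, -9) = -9
n1 (MAX): max(-30, -9) = -9
n2.1 (MIN): min(-7, -49, 36, 4) = -49
n2.2 (MIN): min(-35, -13, 45) = -35
n2.3 (MIN): min(24, 25) = 24
n2 (MAX): max(-49, -35, 24) = 24
n3.1 (MIN): min(-3, 15) = -3
n3.2 (MIN): min(23, -45) = -45
n3.3 (MIN): min(-36, -38) = -38
n3.4 (MIN): min(-23, -18) = -23
n3 (MAX): max(-3, -45, -38, -23) = -3
r (MIN): min(-9, 24, -3) = -9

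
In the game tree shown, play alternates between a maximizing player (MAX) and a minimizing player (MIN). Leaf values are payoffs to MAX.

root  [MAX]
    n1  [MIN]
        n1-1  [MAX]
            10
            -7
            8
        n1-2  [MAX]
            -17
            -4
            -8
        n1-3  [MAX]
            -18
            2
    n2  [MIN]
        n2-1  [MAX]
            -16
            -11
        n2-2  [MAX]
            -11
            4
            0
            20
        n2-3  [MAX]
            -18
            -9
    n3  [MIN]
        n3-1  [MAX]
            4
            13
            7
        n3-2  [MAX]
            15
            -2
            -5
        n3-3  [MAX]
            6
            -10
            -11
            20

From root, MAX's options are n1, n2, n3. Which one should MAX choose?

n3

n1-1 (MAX): max(10, -7, 8) = 10
n1-2 (MAX): max(-17, -4, -8) = -4
n1-3 (MAX): max(-18, 2) = 2
n1 (MIN): min(10, -4, 2) = -4
n2-1 (MAX): max(-16, -11) = -11
n2-2 (MAX): max(-11, 4, 0, 20) = 20
n2-3 (MAX): max(-18, -9) = -9
n2 (MIN): min(-11, 20, -9) = -11
n3-1 (MAX): max(4, 13, 7) = 13
n3-2 (MAX): max(15, -2, -5) = 15
n3-3 (MAX): max(6, -10, -11, 20) = 20
n3 (MIN): min(13, 15, 20) = 13
root (MAX): max(-4, -11, 13) = 13
MAX at root wants the highest of {n1=-4, n2=-11, n3=13}, so chooses n3.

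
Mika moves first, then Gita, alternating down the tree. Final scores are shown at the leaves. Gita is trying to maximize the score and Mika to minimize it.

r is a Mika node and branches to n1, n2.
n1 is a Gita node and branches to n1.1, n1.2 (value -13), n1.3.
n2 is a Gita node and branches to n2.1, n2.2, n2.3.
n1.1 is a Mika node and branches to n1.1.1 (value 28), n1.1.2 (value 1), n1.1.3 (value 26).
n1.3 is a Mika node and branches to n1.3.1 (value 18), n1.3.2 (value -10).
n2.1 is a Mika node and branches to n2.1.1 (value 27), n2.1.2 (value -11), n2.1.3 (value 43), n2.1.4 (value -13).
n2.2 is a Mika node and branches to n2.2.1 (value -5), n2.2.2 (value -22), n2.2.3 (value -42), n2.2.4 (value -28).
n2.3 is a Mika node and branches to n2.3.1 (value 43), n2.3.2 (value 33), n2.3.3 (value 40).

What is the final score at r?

n1.1 (Mika): min(28, 1, 26) = 1
n1.3 (Mika): min(18, -10) = -10
n1 (Gita): max(1, -13, -10) = 1
n2.1 (Mika): min(27, -11, 43, -13) = -13
n2.2 (Mika): min(-5, -22, -42, -28) = -42
n2.3 (Mika): min(43, 33, 40) = 33
n2 (Gita): max(-13, -42, 33) = 33
r (Mika): min(1, 33) = 1

1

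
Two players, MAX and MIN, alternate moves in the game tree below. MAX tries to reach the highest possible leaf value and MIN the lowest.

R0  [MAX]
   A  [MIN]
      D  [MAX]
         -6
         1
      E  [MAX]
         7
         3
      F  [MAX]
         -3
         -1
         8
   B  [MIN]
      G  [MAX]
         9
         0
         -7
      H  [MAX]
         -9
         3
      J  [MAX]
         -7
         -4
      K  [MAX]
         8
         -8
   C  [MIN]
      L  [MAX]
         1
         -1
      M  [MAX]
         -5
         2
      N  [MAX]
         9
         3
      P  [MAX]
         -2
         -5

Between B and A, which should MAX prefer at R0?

A

G (MAX): max(9, 0, -7) = 9
H (MAX): max(-9, 3) = 3
J (MAX): max(-7, -4) = -4
K (MAX): max(8, -8) = 8
B (MIN): min(9, 3, -4, 8) = -4
D (MAX): max(-6, 1) = 1
E (MAX): max(7, 3) = 7
F (MAX): max(-3, -1, 8) = 8
A (MIN): min(1, 7, 8) = 1
MAX prefers the higher value; B=-4, A=1. A is better since 1 > -4.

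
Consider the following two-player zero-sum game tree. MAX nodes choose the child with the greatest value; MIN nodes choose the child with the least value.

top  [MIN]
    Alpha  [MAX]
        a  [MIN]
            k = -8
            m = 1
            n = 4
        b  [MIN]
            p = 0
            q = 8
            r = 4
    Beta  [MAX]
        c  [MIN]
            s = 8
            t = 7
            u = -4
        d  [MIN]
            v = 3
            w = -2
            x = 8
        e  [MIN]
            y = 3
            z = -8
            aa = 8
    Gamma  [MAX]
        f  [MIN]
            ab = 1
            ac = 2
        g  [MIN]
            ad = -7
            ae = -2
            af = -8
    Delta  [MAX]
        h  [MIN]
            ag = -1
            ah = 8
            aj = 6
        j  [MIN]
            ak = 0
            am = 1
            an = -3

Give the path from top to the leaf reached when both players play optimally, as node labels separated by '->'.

a (MIN): min(-8, 1, 4) = -8
b (MIN): min(0, 8, 4) = 0
Alpha (MAX): max(-8, 0) = 0
c (MIN): min(8, 7, -4) = -4
d (MIN): min(3, -2, 8) = -2
e (MIN): min(3, -8, 8) = -8
Beta (MAX): max(-4, -2, -8) = -2
f (MIN): min(1, 2) = 1
g (MIN): min(-7, -2, -8) = -8
Gamma (MAX): max(1, -8) = 1
h (MIN): min(-1, 8, 6) = -1
j (MIN): min(0, 1, -3) = -3
Delta (MAX): max(-1, -3) = -1
top (MIN): min(0, -2, 1, -1) = -2
At top, MIN picks Beta (lowest: -2).
At Beta, MAX picks d (highest: -2).
At d, MIN picks w (lowest: -2).
Terminal value -2.

top -> Beta -> d -> w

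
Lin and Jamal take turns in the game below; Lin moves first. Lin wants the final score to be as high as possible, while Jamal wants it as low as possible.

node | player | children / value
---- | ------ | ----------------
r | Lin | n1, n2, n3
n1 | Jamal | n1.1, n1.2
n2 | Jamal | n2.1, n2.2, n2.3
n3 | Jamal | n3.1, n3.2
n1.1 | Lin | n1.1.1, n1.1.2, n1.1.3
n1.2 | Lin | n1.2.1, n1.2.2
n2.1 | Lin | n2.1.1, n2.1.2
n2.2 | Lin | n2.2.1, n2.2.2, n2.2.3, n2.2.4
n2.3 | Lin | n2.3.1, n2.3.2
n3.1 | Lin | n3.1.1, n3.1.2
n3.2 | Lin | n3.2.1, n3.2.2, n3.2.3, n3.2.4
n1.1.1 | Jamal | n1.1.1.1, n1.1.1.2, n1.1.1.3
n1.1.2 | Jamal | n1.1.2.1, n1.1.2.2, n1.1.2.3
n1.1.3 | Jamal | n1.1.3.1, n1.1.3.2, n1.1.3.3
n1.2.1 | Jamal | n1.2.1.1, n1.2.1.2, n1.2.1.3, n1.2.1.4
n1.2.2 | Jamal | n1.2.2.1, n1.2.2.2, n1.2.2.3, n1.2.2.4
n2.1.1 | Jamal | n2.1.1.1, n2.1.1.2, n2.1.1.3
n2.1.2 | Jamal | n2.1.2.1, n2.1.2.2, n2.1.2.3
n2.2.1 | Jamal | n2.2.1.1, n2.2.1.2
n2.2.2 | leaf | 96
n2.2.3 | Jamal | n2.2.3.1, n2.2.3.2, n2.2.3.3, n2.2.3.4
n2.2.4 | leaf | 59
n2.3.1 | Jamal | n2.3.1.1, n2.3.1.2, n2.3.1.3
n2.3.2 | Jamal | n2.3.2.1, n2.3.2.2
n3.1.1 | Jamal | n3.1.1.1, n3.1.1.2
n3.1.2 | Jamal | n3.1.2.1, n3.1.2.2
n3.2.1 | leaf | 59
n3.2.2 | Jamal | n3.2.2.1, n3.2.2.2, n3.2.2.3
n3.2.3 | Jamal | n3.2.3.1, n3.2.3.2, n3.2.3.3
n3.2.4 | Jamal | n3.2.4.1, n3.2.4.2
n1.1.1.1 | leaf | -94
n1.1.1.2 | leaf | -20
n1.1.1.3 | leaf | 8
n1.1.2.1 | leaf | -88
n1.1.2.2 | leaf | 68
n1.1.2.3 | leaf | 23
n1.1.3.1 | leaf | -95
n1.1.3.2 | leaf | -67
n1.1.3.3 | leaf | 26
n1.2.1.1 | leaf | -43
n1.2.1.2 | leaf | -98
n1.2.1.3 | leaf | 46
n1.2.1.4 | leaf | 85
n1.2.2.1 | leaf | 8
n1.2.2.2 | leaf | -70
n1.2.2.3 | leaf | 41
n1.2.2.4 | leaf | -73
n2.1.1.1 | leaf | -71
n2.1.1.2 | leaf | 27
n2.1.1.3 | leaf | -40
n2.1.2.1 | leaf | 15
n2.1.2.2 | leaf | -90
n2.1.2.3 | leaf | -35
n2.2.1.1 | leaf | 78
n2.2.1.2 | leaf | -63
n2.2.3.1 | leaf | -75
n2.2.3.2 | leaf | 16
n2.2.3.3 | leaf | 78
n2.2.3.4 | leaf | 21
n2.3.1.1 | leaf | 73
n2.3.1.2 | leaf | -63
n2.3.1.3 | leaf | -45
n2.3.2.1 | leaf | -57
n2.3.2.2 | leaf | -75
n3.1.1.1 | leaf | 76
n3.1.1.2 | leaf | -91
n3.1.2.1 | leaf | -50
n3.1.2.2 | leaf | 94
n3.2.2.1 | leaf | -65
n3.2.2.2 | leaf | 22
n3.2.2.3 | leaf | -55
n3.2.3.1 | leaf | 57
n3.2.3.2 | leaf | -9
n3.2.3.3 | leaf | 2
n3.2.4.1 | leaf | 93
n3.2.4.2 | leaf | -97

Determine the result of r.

n1.1.1 (Jamal): min(-94, -20, 8) = -94
n1.1.2 (Jamal): min(-88, 68, 23) = -88
n1.1.3 (Jamal): min(-95, -67, 26) = -95
n1.1 (Lin): max(-94, -88, -95) = -88
n1.2.1 (Jamal): min(-43, -98, 46, 85) = -98
n1.2.2 (Jamal): min(8, -70, 41, -73) = -73
n1.2 (Lin): max(-98, -73) = -73
n1 (Jamal): min(-88, -73) = -88
n2.1.1 (Jamal): min(-71, 27, -40) = -71
n2.1.2 (Jamal): min(15, -90, -35) = -90
n2.1 (Lin): max(-71, -90) = -71
n2.2.1 (Jamal): min(78, -63) = -63
n2.2.3 (Jamal): min(-75, 16, 78, 21) = -75
n2.2 (Lin): max(-63, 96, -75, 59) = 96
n2.3.1 (Jamal): min(73, -63, -45) = -63
n2.3.2 (Jamal): min(-57, -75) = -75
n2.3 (Lin): max(-63, -75) = -63
n2 (Jamal): min(-71, 96, -63) = -71
n3.1.1 (Jamal): min(76, -91) = -91
n3.1.2 (Jamal): min(-50, 94) = -50
n3.1 (Lin): max(-91, -50) = -50
n3.2.2 (Jamal): min(-65, 22, -55) = -65
n3.2.3 (Jamal): min(57, -9, 2) = -9
n3.2.4 (Jamal): min(93, -97) = -97
n3.2 (Lin): max(59, -65, -9, -97) = 59
n3 (Jamal): min(-50, 59) = -50
r (Lin): max(-88, -71, -50) = -50

-50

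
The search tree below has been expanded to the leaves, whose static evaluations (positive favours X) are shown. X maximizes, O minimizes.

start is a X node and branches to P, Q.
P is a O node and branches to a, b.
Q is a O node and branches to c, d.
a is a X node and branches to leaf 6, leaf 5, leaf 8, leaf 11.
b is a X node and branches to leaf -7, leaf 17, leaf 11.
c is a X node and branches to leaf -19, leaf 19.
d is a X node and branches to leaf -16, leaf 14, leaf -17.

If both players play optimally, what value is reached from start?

a (X): max(6, 5, 8, 11) = 11
b (X): max(-7, 17, 11) = 17
P (O): min(11, 17) = 11
c (X): max(-19, 19) = 19
d (X): max(-16, 14, -17) = 14
Q (O): min(19, 14) = 14
start (X): max(11, 14) = 14

14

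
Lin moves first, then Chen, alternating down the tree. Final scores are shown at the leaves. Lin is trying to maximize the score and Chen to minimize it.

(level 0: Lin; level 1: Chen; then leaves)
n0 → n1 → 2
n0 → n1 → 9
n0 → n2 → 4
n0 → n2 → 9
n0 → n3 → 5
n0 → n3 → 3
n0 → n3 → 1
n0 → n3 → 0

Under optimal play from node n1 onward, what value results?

2

n1 (Chen): min(2, 9) = 2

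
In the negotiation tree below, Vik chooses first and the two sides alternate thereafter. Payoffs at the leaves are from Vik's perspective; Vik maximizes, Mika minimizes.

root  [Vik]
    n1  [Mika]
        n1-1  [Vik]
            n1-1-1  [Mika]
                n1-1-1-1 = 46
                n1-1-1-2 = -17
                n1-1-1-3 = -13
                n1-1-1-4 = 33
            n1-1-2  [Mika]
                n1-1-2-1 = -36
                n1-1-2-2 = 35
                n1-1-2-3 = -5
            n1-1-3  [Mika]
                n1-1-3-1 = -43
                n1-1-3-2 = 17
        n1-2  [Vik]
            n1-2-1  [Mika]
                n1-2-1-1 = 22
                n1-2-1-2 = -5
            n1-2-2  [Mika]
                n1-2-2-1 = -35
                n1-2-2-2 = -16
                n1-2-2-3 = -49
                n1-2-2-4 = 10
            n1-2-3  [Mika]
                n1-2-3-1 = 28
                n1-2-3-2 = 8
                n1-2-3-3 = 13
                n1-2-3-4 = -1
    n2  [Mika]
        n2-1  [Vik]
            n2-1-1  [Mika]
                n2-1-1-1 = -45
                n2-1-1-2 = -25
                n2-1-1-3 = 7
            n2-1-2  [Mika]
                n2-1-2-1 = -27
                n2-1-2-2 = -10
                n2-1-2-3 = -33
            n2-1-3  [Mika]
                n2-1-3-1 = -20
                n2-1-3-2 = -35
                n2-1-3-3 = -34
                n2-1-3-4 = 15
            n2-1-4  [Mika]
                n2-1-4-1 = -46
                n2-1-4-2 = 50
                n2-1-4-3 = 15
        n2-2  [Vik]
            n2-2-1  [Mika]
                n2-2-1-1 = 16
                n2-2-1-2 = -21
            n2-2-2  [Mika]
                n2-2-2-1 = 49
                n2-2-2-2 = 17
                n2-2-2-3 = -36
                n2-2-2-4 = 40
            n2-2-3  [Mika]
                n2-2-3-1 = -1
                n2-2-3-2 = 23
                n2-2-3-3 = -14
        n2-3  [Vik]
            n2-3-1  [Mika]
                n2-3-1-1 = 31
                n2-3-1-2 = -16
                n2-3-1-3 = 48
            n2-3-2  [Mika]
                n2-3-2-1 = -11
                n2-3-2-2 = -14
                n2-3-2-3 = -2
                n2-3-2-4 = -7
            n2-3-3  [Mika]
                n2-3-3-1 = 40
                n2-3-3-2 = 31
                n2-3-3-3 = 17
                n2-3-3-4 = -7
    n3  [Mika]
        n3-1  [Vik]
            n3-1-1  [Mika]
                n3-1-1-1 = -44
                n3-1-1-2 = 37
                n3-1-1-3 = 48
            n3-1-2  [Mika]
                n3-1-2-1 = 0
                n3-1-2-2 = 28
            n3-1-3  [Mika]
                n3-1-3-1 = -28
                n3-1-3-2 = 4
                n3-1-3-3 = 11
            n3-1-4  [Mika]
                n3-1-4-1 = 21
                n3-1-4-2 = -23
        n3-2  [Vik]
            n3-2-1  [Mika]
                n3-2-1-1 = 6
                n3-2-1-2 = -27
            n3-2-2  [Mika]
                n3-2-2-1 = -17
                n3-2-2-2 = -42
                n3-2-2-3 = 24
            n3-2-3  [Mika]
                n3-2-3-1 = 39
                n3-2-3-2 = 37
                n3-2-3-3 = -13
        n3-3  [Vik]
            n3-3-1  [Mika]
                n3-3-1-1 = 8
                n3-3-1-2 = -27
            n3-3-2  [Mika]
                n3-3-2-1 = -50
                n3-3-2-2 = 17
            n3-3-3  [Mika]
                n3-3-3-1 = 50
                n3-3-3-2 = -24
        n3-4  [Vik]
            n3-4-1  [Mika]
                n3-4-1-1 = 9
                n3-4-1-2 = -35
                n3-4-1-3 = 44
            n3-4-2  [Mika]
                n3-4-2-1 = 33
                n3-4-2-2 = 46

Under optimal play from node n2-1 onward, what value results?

-33

n2-1-1 (Mika): min(-45, -25, 7) = -45
n2-1-2 (Mika): min(-27, -10, -33) = -33
n2-1-3 (Mika): min(-20, -35, -34, 15) = -35
n2-1-4 (Mika): min(-46, 50, 15) = -46
n2-1 (Vik): max(-45, -33, -35, -46) = -33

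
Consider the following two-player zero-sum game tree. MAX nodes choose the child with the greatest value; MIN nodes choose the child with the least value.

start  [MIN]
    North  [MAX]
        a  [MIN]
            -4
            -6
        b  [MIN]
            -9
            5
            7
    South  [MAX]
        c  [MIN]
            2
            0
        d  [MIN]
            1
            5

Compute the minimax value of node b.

b (MIN): min(-9, 5, 7) = -9

-9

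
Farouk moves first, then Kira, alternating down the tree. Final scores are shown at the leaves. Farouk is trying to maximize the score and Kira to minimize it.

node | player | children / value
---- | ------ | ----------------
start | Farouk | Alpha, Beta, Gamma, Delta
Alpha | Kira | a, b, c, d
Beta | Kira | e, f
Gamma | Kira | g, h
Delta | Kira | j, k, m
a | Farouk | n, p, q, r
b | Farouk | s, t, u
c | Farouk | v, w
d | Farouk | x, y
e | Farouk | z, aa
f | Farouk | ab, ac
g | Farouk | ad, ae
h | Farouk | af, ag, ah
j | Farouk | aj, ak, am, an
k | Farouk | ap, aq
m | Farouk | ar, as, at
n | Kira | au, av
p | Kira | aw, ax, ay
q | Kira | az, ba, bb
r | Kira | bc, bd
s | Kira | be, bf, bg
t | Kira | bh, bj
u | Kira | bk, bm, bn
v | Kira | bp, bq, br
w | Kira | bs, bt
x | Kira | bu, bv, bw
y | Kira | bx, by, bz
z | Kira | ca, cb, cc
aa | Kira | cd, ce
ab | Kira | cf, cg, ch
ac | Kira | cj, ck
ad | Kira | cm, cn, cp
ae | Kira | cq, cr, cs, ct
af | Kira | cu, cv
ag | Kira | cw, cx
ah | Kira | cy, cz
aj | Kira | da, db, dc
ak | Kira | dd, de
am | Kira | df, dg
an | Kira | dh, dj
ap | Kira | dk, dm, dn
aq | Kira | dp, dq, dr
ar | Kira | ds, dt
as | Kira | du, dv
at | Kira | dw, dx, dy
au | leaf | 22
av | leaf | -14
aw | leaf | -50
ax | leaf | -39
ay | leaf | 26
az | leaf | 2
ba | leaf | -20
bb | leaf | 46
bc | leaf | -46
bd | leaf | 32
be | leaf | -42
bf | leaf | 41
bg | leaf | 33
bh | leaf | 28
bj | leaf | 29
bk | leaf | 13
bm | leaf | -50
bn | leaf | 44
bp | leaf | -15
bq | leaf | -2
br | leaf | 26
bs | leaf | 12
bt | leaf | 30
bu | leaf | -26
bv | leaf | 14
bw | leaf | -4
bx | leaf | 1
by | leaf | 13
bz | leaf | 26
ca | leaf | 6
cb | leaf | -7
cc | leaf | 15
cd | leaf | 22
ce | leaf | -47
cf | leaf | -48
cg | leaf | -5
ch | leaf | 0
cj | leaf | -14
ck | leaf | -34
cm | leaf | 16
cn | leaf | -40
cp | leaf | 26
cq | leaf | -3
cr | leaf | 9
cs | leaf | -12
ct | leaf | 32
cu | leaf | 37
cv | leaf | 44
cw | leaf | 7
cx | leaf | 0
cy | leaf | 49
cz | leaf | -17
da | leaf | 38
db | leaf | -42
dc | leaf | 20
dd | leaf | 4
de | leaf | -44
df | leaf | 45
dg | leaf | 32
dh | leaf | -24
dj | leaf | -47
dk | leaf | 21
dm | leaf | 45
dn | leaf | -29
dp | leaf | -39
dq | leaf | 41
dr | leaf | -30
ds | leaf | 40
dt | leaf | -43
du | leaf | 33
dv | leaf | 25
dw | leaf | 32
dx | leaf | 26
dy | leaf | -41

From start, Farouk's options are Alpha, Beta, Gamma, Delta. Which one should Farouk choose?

n (Kira): min(22, -14) = -14
p (Kira): min(-50, -39, 26) = -50
q (Kira): min(2, -20, 46) = -20
r (Kira): min(-46, 32) = -46
a (Farouk): max(-14, -50, -20, -46) = -14
s (Kira): min(-42, 41, 33) = -42
t (Kira): min(28, 29) = 28
u (Kira): min(13, -50, 44) = -50
b (Farouk): max(-42, 28, -50) = 28
v (Kira): min(-15, -2, 26) = -15
w (Kira): min(12, 30) = 12
c (Farouk): max(-15, 12) = 12
x (Kira): min(-26, 14, -4) = -26
y (Kira): min(1, 13, 26) = 1
d (Farouk): max(-26, 1) = 1
Alpha (Kira): min(-14, 28, 12, 1) = -14
z (Kira): min(6, -7, 15) = -7
aa (Kira): min(22, -47) = -47
e (Farouk): max(-7, -47) = -7
ab (Kira): min(-48, -5, 0) = -48
ac (Kira): min(-14, -34) = -34
f (Farouk): max(-48, -34) = -34
Beta (Kira): min(-7, -34) = -34
ad (Kira): min(16, -40, 26) = -40
ae (Kira): min(-3, 9, -12, 32) = -12
g (Farouk): max(-40, -12) = -12
af (Kira): min(37, 44) = 37
ag (Kira): min(7, 0) = 0
ah (Kira): min(49, -17) = -17
h (Farouk): max(37, 0, -17) = 37
Gamma (Kira): min(-12, 37) = -12
aj (Kira): min(38, -42, 20) = -42
ak (Kira): min(4, -44) = -44
am (Kira): min(45, 32) = 32
an (Kira): min(-24, -47) = -47
j (Farouk): max(-42, -44, 32, -47) = 32
ap (Kira): min(21, 45, -29) = -29
aq (Kira): min(-39, 41, -30) = -39
k (Farouk): max(-29, -39) = -29
ar (Kira): min(40, -43) = -43
as (Kira): min(33, 25) = 25
at (Kira): min(32, 26, -41) = -41
m (Farouk): max(-43, 25, -41) = 25
Delta (Kira): min(32, -29, 25) = -29
start (Farouk): max(-14, -34, -12, -29) = -12
Farouk at start wants the highest of {Alpha=-14, Beta=-34, Gamma=-12, Delta=-29}, so chooses Gamma.

Gamma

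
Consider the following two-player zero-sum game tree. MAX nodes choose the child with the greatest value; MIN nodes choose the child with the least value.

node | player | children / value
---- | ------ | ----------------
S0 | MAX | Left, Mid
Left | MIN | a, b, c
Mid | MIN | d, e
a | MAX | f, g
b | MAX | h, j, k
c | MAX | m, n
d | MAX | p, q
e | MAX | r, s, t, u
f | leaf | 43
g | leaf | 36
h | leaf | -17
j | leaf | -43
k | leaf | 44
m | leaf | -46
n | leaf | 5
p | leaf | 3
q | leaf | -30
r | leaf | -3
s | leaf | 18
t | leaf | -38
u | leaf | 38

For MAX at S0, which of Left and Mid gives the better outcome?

Left

a (MAX): max(43, 36) = 43
b (MAX): max(-17, -43, 44) = 44
c (MAX): max(-46, 5) = 5
Left (MIN): min(43, 44, 5) = 5
d (MAX): max(3, -30) = 3
e (MAX): max(-3, 18, -38, 38) = 38
Mid (MIN): min(3, 38) = 3
MAX prefers the higher value; Left=5, Mid=3. Left is better since 5 > 3.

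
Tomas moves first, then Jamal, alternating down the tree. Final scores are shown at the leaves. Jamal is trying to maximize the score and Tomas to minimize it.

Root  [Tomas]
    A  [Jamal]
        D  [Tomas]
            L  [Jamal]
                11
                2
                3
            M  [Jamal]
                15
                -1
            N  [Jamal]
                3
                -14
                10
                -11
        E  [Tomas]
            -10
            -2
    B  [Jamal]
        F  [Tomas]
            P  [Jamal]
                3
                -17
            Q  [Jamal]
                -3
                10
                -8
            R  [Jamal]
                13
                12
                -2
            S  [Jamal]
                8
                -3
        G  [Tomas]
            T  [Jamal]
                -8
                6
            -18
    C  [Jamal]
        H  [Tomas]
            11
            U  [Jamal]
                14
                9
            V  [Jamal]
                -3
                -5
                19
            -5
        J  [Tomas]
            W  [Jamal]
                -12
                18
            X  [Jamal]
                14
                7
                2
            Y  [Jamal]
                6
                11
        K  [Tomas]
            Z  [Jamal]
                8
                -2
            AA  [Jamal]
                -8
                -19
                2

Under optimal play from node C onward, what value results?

U (Jamal): max(14, 9) = 14
V (Jamal): max(-3, -5, 19) = 19
H (Tomas): min(11, 14, 19, -5) = -5
W (Jamal): max(-12, 18) = 18
X (Jamal): max(14, 7, 2) = 14
Y (Jamal): max(6, 11) = 11
J (Tomas): min(18, 14, 11) = 11
Z (Jamal): max(8, -2) = 8
AA (Jamal): max(-8, -19, 2) = 2
K (Tomas): min(8, 2) = 2
C (Jamal): max(-5, 11, 2) = 11

11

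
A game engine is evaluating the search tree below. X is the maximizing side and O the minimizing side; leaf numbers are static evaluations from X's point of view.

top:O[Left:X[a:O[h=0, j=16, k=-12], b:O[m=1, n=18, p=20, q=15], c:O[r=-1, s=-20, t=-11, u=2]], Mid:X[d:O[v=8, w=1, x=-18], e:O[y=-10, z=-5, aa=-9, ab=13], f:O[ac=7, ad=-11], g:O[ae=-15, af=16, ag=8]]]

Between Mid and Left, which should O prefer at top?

d (O): min(8, 1, -18) = -18
e (O): min(-10, -5, -9, 13) = -10
f (O): min(7, -11) = -11
g (O): min(-15, 16, 8) = -15
Mid (X): max(-18, -10, -11, -15) = -10
a (O): min(0, 16, -12) = -12
b (O): min(1, 18, 20, 15) = 1
c (O): min(-1, -20, -11, 2) = -20
Left (X): max(-12, 1, -20) = 1
O prefers the lower value; Mid=-10, Left=1. Mid is better since -10 < 1.

Mid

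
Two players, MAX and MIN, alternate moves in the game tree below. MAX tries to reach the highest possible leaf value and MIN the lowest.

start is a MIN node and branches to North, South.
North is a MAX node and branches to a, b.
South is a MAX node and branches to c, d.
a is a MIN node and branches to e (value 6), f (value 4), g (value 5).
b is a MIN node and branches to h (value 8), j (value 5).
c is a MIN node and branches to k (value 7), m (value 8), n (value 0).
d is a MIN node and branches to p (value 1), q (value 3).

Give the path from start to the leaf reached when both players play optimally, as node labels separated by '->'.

a (MIN): min(6, 4, 5) = 4
b (MIN): min(8, 5) = 5
North (MAX): max(4, 5) = 5
c (MIN): min(7, 8, 0) = 0
d (MIN): min(1, 3) = 1
South (MAX): max(0, 1) = 1
start (MIN): min(5, 1) = 1
At start, MIN picks South (lowest: 1).
At South, MAX picks d (highest: 1).
At d, MIN picks p (lowest: 1).
Terminal value 1.

start -> South -> d -> p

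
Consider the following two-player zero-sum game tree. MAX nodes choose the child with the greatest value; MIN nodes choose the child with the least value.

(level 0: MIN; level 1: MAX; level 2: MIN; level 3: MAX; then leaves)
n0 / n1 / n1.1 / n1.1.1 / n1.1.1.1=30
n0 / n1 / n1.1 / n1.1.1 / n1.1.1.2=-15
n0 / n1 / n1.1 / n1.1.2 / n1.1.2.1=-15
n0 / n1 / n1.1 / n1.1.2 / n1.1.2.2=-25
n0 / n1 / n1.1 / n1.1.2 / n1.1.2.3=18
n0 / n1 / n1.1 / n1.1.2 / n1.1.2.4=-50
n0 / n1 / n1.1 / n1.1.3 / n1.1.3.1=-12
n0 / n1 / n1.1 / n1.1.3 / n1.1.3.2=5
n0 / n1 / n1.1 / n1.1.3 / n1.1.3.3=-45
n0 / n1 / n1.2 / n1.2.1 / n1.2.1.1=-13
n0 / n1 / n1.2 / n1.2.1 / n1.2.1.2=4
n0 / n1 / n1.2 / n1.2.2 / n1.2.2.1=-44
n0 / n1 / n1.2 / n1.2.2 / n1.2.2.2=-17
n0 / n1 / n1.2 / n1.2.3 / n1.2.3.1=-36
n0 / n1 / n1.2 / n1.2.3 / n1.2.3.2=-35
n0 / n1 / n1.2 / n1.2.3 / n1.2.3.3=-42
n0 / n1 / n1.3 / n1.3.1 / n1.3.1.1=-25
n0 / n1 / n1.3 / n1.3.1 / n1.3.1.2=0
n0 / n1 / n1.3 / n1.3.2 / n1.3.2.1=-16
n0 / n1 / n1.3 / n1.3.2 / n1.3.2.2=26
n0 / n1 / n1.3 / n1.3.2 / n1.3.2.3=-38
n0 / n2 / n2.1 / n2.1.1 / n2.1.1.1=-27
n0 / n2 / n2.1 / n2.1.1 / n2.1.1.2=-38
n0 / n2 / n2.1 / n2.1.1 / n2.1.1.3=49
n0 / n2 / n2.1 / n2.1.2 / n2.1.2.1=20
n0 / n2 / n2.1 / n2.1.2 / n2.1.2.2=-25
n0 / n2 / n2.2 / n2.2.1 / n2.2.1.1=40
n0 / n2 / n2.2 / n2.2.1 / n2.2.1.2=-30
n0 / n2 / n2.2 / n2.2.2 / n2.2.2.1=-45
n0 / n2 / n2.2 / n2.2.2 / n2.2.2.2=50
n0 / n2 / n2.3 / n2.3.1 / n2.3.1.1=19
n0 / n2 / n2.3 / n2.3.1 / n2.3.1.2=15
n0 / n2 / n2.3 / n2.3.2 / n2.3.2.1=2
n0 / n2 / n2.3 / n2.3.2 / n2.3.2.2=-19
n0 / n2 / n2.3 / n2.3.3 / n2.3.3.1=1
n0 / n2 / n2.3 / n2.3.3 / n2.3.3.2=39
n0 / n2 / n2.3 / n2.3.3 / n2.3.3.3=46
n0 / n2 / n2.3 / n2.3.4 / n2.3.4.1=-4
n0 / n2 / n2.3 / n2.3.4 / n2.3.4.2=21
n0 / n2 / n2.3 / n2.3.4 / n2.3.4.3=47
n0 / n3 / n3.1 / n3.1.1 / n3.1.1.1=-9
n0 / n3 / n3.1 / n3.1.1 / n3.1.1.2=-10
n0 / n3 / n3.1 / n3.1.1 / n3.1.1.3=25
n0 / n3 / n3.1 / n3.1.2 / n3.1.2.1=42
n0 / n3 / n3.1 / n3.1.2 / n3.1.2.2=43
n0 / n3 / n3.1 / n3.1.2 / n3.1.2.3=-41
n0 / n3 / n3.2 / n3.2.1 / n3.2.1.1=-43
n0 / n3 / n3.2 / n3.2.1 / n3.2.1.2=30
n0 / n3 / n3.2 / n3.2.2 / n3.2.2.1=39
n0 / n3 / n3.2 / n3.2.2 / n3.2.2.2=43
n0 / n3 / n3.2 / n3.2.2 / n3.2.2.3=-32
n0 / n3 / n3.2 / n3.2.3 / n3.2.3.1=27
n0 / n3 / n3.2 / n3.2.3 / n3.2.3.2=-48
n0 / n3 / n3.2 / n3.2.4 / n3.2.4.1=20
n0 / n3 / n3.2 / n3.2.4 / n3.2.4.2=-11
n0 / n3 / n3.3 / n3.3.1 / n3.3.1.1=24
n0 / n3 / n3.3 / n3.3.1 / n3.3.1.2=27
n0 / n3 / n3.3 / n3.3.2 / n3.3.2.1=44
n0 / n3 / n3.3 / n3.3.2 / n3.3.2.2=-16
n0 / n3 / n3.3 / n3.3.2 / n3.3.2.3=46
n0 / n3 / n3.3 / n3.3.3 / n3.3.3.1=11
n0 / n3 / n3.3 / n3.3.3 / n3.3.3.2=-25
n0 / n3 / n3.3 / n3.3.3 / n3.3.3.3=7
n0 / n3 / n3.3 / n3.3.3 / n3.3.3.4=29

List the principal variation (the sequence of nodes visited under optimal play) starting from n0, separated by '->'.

n0 -> n1 -> n1.1 -> n1.1.3 -> n1.1.3.2

n1.1.1 (MAX): max(30, -15) = 30
n1.1.2 (MAX): max(-15, -25, 18, -50) = 18
n1.1.3 (MAX): max(-12, 5, -45) = 5
n1.1 (MIN): min(30, 18, 5) = 5
n1.2.1 (MAX): max(-13, 4) = 4
n1.2.2 (MAX): max(-44, -17) = -17
n1.2.3 (MAX): max(-36, -35, -42) = -35
n1.2 (MIN): min(4, -17, -35) = -35
n1.3.1 (MAX): max(-25, 0) = 0
n1.3.2 (MAX): max(-16, 26, -38) = 26
n1.3 (MIN): min(0, 26) = 0
n1 (MAX): max(5, -35, 0) = 5
n2.1.1 (MAX): max(-27, -38, 49) = 49
n2.1.2 (MAX): max(20, -25) = 20
n2.1 (MIN): min(49, 20) = 20
n2.2.1 (MAX): max(40, -30) = 40
n2.2.2 (MAX): max(-45, 50) = 50
n2.2 (MIN): min(40, 50) = 40
n2.3.1 (MAX): max(19, 15) = 19
n2.3.2 (MAX): max(2, -19) = 2
n2.3.3 (MAX): max(1, 39, 46) = 46
n2.3.4 (MAX): max(-4, 21, 47) = 47
n2.3 (MIN): min(19, 2, 46, 47) = 2
n2 (MAX): max(20, 40, 2) = 40
n3.1.1 (MAX): max(-9, -10, 25) = 25
n3.1.2 (MAX): max(42, 43, -41) = 43
n3.1 (MIN): min(25, 43) = 25
n3.2.1 (MAX): max(-43, 30) = 30
n3.2.2 (MAX): max(39, 43, -32) = 43
n3.2.3 (MAX): max(27, -48) = 27
n3.2.4 (MAX): max(20, -11) = 20
n3.2 (MIN): min(30, 43, 27, 20) = 20
n3.3.1 (MAX): max(24, 27) = 27
n3.3.2 (MAX): max(44, -16, 46) = 46
n3.3.3 (MAX): max(11, -25, 7, 29) = 29
n3.3 (MIN): min(27, 46, 29) = 27
n3 (MAX): max(25, 20, 27) = 27
n0 (MIN): min(5, 40, 27) = 5
At n0, MIN picks n1 (lowest: 5).
At n1, MAX picks n1.1 (highest: 5).
At n1.1, MIN picks n1.1.3 (lowest: 5).
At n1.1.3, MAX picks n1.1.3.2 (highest: 5).
Terminal value 5.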